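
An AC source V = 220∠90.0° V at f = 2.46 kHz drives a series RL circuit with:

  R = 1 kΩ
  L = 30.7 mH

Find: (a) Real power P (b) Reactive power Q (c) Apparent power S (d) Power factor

Step 1 — Angular frequency: ω = 2π·f = 2π·2460 = 1.546e+04 rad/s.
Step 2 — Component impedances:
  R: Z = R = 1000 Ω
  L: Z = jωL = j·1.546e+04·0.0307 = 0 + j474.5 Ω
Step 3 — Series combination: Z_total = R + L = 1000 + j474.5 Ω = 1107∠25.4° Ω.
Step 4 — Source phasor: V = 220∠90.0° V = 0 + j220 V.
Step 5 — Current: I = V / Z = 0.08521 + j0.1796 A = 0.1988∠64.6° A.
Step 6 — Complex power: S = V·I* = 39.5 + j18.75 VA.
Step 7 — Real power: P = Re(S) = 39.5 W.
Step 8 — Reactive power: Q = Im(S) = 18.75 VAR.
Step 9 — Apparent power: |S| = 43.73 VA.
Step 10 — Power factor: PF = P/|S| = 0.9034 (lagging).

(a) P = 39.5 W  (b) Q = 18.75 VAR  (c) S = 43.73 VA  (d) PF = 0.9034 (lagging)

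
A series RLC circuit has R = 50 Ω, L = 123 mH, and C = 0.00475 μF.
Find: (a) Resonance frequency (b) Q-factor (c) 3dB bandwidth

Step 1 — Resonance: ω₀ = 1/√(LC) = 1/√(0.123·4.75e-09) = 4.137e+04 rad/s.
Step 2 — f₀ = ω₀/(2π) = 6584 Hz.
Step 3 — Series Q: Q = ω₀L/R = 4.137e+04·0.123/50 = 101.8.
Step 4 — Bandwidth: Δω = ω₀/Q = 406.5 rad/s; BW = Δω/(2π) = 64.7 Hz.

(a) f₀ = 6584 Hz  (b) Q = 101.8  (c) BW = 64.7 Hz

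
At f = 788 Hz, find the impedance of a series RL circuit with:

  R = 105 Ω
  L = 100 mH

Step 1 — Angular frequency: ω = 2π·f = 2π·788 = 4951 rad/s.
Step 2 — Component impedances:
  R: Z = R = 105 Ω
  L: Z = jωL = j·4951·0.1 = 0 + j495.1 Ω
Step 3 — Series combination: Z_total = R + L = 105 + j495.1 Ω = 506.1∠78.0° Ω.

Z = 105 + j495.1 Ω = 506.1∠78.0° Ω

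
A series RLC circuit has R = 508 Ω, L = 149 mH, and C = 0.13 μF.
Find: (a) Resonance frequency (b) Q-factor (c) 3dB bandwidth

Step 1 — Resonance: ω₀ = 1/√(LC) = 1/√(0.149·1.3e-07) = 7185 rad/s.
Step 2 — f₀ = ω₀/(2π) = 1144 Hz.
Step 3 — Series Q: Q = ω₀L/R = 7185·0.149/508 = 2.107.
Step 4 — Bandwidth: Δω = ω₀/Q = 3409 rad/s; BW = Δω/(2π) = 542.6 Hz.

(a) f₀ = 1144 Hz  (b) Q = 2.107  (c) BW = 542.6 Hz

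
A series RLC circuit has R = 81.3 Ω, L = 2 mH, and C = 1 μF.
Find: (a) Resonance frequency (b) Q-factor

Step 1 — Resonance condition Im(Z)=0 gives ω₀ = 1/√(LC).
Step 2 — ω₀ = 1/√(0.002·1e-06) = 2.236e+04 rad/s.
Step 3 — f₀ = ω₀/(2π) = 3559 Hz.
Step 4 — Series Q: Q = ω₀L/R = 2.236e+04·0.002/81.3 = 0.5501.

(a) f₀ = 3559 Hz  (b) Q = 0.5501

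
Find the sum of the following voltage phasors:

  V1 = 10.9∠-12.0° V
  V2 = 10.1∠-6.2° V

Step 1 — Convert each phasor to rectangular form:
  V1 = 10.9·(cos(-12.0°) + j·sin(-12.0°)) = 10.66 - j2.266 V
  V2 = 10.1·(cos(-6.2°) + j·sin(-6.2°)) = 10.04 - j1.091 V
Step 2 — Sum components: V_total = 20.7 - j3.357 V.
Step 3 — Convert to polar: |V_total| = 20.97 V, ∠V_total = -9.2°.

V_total = 20.97∠-9.2° V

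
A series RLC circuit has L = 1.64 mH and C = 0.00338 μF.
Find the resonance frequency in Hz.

Step 1 — Resonance condition Im(Z)=0 gives ω₀ = 1/√(LC).
Step 2 — ω₀ = 1/√(0.00164·3.38e-09) = 4.247e+05 rad/s.
Step 3 — f₀ = ω₀/(2π) = 6.76e+04 Hz.

f₀ = 6.76e+04 Hz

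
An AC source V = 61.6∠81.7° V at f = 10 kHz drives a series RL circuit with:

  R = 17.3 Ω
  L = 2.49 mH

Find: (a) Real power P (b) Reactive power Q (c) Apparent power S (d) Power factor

Step 1 — Angular frequency: ω = 2π·f = 2π·1e+04 = 6.283e+04 rad/s.
Step 2 — Component impedances:
  R: Z = R = 17.3 Ω
  L: Z = jωL = j·6.283e+04·0.00249 = 0 + j156.5 Ω
Step 3 — Series combination: Z_total = R + L = 17.3 + j156.5 Ω = 157.4∠83.7° Ω.
Step 4 — Source phasor: V = 61.6∠81.7° V = 8.892 + j60.95 V.
Step 5 — Current: I = V / Z = 0.3911 - j0.01359 A = 0.3913∠-2.0° A.
Step 6 — Complex power: S = V·I* = 2.65 + j23.96 VA.
Step 7 — Real power: P = Re(S) = 2.65 W.
Step 8 — Reactive power: Q = Im(S) = 23.96 VAR.
Step 9 — Apparent power: |S| = 24.11 VA.
Step 10 — Power factor: PF = P/|S| = 0.1099 (lagging).

(a) P = 2.65 W  (b) Q = 23.96 VAR  (c) S = 24.11 VA  (d) PF = 0.1099 (lagging)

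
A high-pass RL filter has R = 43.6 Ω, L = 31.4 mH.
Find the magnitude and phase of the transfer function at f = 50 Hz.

Step 1 — Angular frequency: ω = 2π·50 = 314.2 rad/s.
Step 2 — Transfer function: H(jω) = jωL/(R + jωL).
Step 3 — Numerator jωL = j·9.865; denominator R + jωL = 43.6 + j9.865.
Step 4 — H = 0.0487 + j0.2152.
Step 5 — Magnitude: |H| = 0.2207 (-13.1 dB); phase: φ = 77.3°.

|H| = 0.2207 (-13.1 dB), φ = 77.3°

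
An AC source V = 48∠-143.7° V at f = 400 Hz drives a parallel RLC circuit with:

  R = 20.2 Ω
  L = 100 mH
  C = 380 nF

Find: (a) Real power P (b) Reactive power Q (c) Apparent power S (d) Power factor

Step 1 — Angular frequency: ω = 2π·f = 2π·400 = 2513 rad/s.
Step 2 — Component impedances:
  R: Z = R = 20.2 Ω
  L: Z = jωL = j·2513·0.1 = 0 + j251.3 Ω
  C: Z = 1/(jωC) = -j/(ω·C) = 0 - j1047 Ω
Step 3 — Parallel combination: 1/Z_total = 1/R + 1/L + 1/C; Z_total = 20.12 + j1.229 Ω = 20.16∠3.5° Ω.
Step 4 — Source phasor: V = 48∠-143.7° V = -38.68 - j28.42 V.
Step 5 — Current: I = V / Z = -2.001 - j1.29 A = 2.381∠-147.2° A.
Step 6 — Complex power: S = V·I* = 114.1 + j6.967 VA.
Step 7 — Real power: P = Re(S) = 114.1 W.
Step 8 — Reactive power: Q = Im(S) = 6.967 VAR.
Step 9 — Apparent power: |S| = 114.3 VA.
Step 10 — Power factor: PF = P/|S| = 0.9981 (lagging).

(a) P = 114.1 W  (b) Q = 6.967 VAR  (c) S = 114.3 VA  (d) PF = 0.9981 (lagging)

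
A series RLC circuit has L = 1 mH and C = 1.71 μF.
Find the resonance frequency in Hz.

Step 1 — Resonance condition Im(Z)=0 gives ω₀ = 1/√(LC).
Step 2 — ω₀ = 1/√(0.001·1.71e-06) = 2.418e+04 rad/s.
Step 3 — f₀ = ω₀/(2π) = 3849 Hz.

f₀ = 3849 Hz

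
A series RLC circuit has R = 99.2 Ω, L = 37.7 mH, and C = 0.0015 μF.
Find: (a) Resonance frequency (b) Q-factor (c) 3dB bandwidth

Step 1 — Resonance condition Im(Z)=0 gives ω₀ = 1/√(LC).
Step 2 — ω₀ = 1/√(0.0377·1.5e-09) = 1.33e+05 rad/s.
Step 3 — f₀ = ω₀/(2π) = 2.116e+04 Hz.
Step 4 — Series Q: Q = ω₀L/R = 1.33e+05·0.0377/99.2 = 50.54.
Step 5 — 3dB bandwidth: Δω = ω₀/Q = 2631 rad/s; BW = Δω/(2π) = 418.8 Hz.

(a) f₀ = 2.116e+04 Hz  (b) Q = 50.54  (c) BW = 418.8 Hz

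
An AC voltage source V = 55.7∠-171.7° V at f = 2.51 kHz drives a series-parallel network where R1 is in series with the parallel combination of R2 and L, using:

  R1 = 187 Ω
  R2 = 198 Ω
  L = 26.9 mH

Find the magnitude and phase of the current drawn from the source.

Step 1 — Angular frequency: ω = 2π·f = 2π·2510 = 1.577e+04 rad/s.
Step 2 — Component impedances:
  R1: Z = R = 187 Ω
  R2: Z = R = 198 Ω
  L: Z = jωL = j·1.577e+04·0.0269 = 0 + j424.2 Ω
Step 3 — Parallel branch: R2 || L = 1/(1/R2 + 1/L) = 162.6 + j75.88 Ω.
Step 4 — Series with R1: Z_total = R1 + (R2 || L) = 349.6 + j75.88 Ω = 357.7∠12.2° Ω.
Step 5 — Source phasor: V = 55.7∠-171.7° V = -55.12 - j8.041 V.
Step 6 — Ohm's law: I = V / Z_total = (-55.12 - j8.041) / (349.6 + j75.88) = -0.1553 + j0.01072 A.
Step 7 — Convert to polar: |I| = 0.1557 A, ∠I = 176.1°.

I = 0.1557∠176.1° A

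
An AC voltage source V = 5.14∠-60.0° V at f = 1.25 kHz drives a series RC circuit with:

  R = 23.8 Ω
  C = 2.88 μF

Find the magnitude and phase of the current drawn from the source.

Step 1 — Angular frequency: ω = 2π·f = 2π·1250 = 7854 rad/s.
Step 2 — Component impedances:
  R: Z = R = 23.8 Ω
  C: Z = 1/(jωC) = -j/(ω·C) = 0 - j44.21 Ω
Step 3 — Series combination: Z_total = R + C = 23.8 - j44.21 Ω = 50.21∠-61.7° Ω.
Step 4 — Source phasor: V = 5.14∠-60.0° V = 2.57 - j4.451 V.
Step 5 — Ohm's law: I = V / Z_total = (2.57 - j4.451) / (23.8 - j44.21) = 0.1023 + j0.003045 A.
Step 6 — Convert to polar: |I| = 0.1024 A, ∠I = 1.7°.

I = 0.1024∠1.7° A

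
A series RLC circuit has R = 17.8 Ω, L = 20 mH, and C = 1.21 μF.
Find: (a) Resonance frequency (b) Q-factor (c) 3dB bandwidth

Step 1 — Resonance: ω₀ = 1/√(LC) = 1/√(0.02·1.21e-06) = 6428 rad/s.
Step 2 — f₀ = ω₀/(2π) = 1023 Hz.
Step 3 — Series Q: Q = ω₀L/R = 6428·0.02/17.8 = 7.223.
Step 4 — Bandwidth: Δω = ω₀/Q = 890 rad/s; BW = Δω/(2π) = 141.6 Hz.

(a) f₀ = 1023 Hz  (b) Q = 7.223  (c) BW = 141.6 Hz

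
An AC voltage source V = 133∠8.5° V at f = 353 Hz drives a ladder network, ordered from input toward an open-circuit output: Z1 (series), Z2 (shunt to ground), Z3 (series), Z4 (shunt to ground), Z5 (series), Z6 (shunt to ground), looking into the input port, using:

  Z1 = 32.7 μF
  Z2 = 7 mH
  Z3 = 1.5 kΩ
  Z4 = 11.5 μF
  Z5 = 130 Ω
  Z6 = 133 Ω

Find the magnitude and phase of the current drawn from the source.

Step 1 — Angular frequency: ω = 2π·f = 2π·353 = 2218 rad/s.
Step 2 — Component impedances:
  Z1: Z = 1/(jωC) = -j/(ω·C) = 0 - j13.79 Ω
  Z2: Z = jωL = j·2218·0.007 = 0 + j15.53 Ω
  Z3: Z = R = 1500 Ω
  Z4: Z = 1/(jωC) = -j/(ω·C) = 0 - j39.21 Ω
  Z5: Z = R = 130 Ω
  Z6: Z = R = 133 Ω
Step 3 — Ladder network (open output): work backward from the far end, alternating series and parallel combinations. Z_in = 0.1601 + j1.74 Ω = 1.748∠84.7° Ω.
Step 4 — Source phasor: V = 133∠8.5° V = 131.5 + j19.66 V.
Step 5 — Ohm's law: I = V / Z_total = (131.5 + j19.66) / (0.1601 + j1.74) = 18.09 - j73.92 A.
Step 6 — Convert to polar: |I| = 76.1 A, ∠I = -76.2°.

I = 76.1∠-76.2° A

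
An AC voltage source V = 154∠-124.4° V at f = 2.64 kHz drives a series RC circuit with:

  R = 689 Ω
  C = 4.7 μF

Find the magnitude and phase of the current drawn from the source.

Step 1 — Angular frequency: ω = 2π·f = 2π·2640 = 1.659e+04 rad/s.
Step 2 — Component impedances:
  R: Z = R = 689 Ω
  C: Z = 1/(jωC) = -j/(ω·C) = 0 - j12.83 Ω
Step 3 — Series combination: Z_total = R + C = 689 - j12.83 Ω = 689.1∠-1.1° Ω.
Step 4 — Source phasor: V = 154∠-124.4° V = -87 - j127.1 V.
Step 5 — Ohm's law: I = V / Z_total = (-87 - j127.1) / (689 - j12.83) = -0.1228 - j0.1867 A.
Step 6 — Convert to polar: |I| = 0.2235 A, ∠I = -123.3°.

I = 0.2235∠-123.3° A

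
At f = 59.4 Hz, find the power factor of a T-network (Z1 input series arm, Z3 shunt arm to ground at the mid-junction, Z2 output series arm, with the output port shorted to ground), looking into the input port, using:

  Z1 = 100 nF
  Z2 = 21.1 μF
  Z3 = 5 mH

Step 1 — Angular frequency: ω = 2π·f = 2π·59.4 = 373.2 rad/s.
Step 2 — Component impedances:
  Z1: Z = 1/(jωC) = -j/(ω·C) = 0 - j2.679e+04 Ω
  Z2: Z = 1/(jωC) = -j/(ω·C) = 0 - j127 Ω
  Z3: Z = jωL = j·373.2·0.005 = 0 + j1.866 Ω
Step 3 — With the output port shorted to ground, the output series arm Z2 runs from the junction to ground; the shunt arm Z3 also runs from the junction to ground. They appear in parallel: Z3 || Z2 = 0 + j1.894 Ω.
Step 4 — Series with input arm Z1: Z_in = Z1 + (Z3 || Z2) = 0 - j2.679e+04 Ω = 2.679e+04∠-90.0° Ω.
Step 5 — Power factor: PF = cos(φ) = Re(Z)/|Z| = 0/2.679e+04 = 0.
Step 6 — Type: Im(Z) = -2.679e+04 ⇒ leading (phase φ = -90.0°).

PF = 0 (leading, φ = -90.0°)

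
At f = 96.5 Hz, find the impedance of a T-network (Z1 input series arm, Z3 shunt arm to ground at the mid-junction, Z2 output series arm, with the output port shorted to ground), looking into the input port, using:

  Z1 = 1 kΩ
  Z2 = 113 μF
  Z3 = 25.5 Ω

Step 1 — Angular frequency: ω = 2π·f = 2π·96.5 = 606.3 rad/s.
Step 2 — Component impedances:
  Z1: Z = R = 1000 Ω
  Z2: Z = 1/(jωC) = -j/(ω·C) = 0 - j14.6 Ω
  Z3: Z = R = 25.5 Ω
Step 3 — With the output port shorted to ground, the output series arm Z2 runs from the junction to ground; the shunt arm Z3 also runs from the junction to ground. They appear in parallel: Z3 || Z2 = 6.292 - j10.99 Ω.
Step 4 — Series with input arm Z1: Z_in = Z1 + (Z3 || Z2) = 1006 - j10.99 Ω = 1006∠-0.6° Ω.

Z = 1006 - j10.99 Ω = 1006∠-0.6° Ω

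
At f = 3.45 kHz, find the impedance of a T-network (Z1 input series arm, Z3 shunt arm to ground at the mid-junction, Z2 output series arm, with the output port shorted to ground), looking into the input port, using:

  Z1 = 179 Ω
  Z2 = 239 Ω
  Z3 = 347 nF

Step 1 — Angular frequency: ω = 2π·f = 2π·3450 = 2.168e+04 rad/s.
Step 2 — Component impedances:
  Z1: Z = R = 179 Ω
  Z2: Z = R = 239 Ω
  Z3: Z = 1/(jωC) = -j/(ω·C) = 0 - j132.9 Ω
Step 3 — With the output port shorted to ground, the output series arm Z2 runs from the junction to ground; the shunt arm Z3 also runs from the junction to ground. They appear in parallel: Z3 || Z2 = 56.48 - j101.5 Ω.
Step 4 — Series with input arm Z1: Z_in = Z1 + (Z3 || Z2) = 235.5 - j101.5 Ω = 256.4∠-23.3° Ω.

Z = 235.5 - j101.5 Ω = 256.4∠-23.3° Ω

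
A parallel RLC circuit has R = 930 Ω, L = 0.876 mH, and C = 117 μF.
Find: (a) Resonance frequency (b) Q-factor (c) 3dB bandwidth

Step 1 — Resonance: ω₀ = 1/√(LC) = 1/√(0.000876·0.000117) = 3124 rad/s.
Step 2 — f₀ = ω₀/(2π) = 497.1 Hz.
Step 3 — Parallel Q: Q = R/(ω₀L) = 930/(3124·0.000876) = 339.9.
Step 4 — Bandwidth: Δω = ω₀/Q = 9.19 rad/s; BW = Δω/(2π) = 1.463 Hz.

(a) f₀ = 497.1 Hz  (b) Q = 339.9  (c) BW = 1.463 Hz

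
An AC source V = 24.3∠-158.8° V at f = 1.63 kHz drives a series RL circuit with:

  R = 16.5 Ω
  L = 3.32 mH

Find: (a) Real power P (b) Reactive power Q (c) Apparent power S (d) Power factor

Step 1 — Angular frequency: ω = 2π·f = 2π·1630 = 1.024e+04 rad/s.
Step 2 — Component impedances:
  R: Z = R = 16.5 Ω
  L: Z = jωL = j·1.024e+04·0.00332 = 0 + j34 Ω
Step 3 — Series combination: Z_total = R + L = 16.5 + j34 Ω = 37.79∠64.1° Ω.
Step 4 — Source phasor: V = 24.3∠-158.8° V = -22.66 - j8.787 V.
Step 5 — Current: I = V / Z = -0.4709 + j0.4378 A = 0.643∠137.1° A.
Step 6 — Complex power: S = V·I* = 6.821 + j14.06 VA.
Step 7 — Real power: P = Re(S) = 6.821 W.
Step 8 — Reactive power: Q = Im(S) = 14.06 VAR.
Step 9 — Apparent power: |S| = 15.62 VA.
Step 10 — Power factor: PF = P/|S| = 0.4366 (lagging).

(a) P = 6.821 W  (b) Q = 14.06 VAR  (c) S = 15.62 VA  (d) PF = 0.4366 (lagging)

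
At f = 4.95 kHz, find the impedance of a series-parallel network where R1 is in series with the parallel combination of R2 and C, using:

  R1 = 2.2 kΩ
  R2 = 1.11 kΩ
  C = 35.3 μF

Step 1 — Angular frequency: ω = 2π·f = 2π·4950 = 3.11e+04 rad/s.
Step 2 — Component impedances:
  R1: Z = R = 2200 Ω
  R2: Z = R = 1110 Ω
  C: Z = 1/(jωC) = -j/(ω·C) = 0 - j0.9108 Ω
Step 3 — Parallel branch: R2 || C = 1/(1/R2 + 1/C) = 0.0007474 - j0.9108 Ω.
Step 4 — Series with R1: Z_total = R1 + (R2 || C) = 2200 - j0.9108 Ω = 2200∠-0.0° Ω.

Z = 2200 - j0.9108 Ω = 2200∠-0.0° Ω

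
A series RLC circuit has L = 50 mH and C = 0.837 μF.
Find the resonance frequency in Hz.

Step 1 — Resonance condition Im(Z)=0 gives ω₀ = 1/√(LC).
Step 2 — ω₀ = 1/√(0.05·8.37e-07) = 4888 rad/s.
Step 3 — f₀ = ω₀/(2π) = 778 Hz.

f₀ = 778 Hz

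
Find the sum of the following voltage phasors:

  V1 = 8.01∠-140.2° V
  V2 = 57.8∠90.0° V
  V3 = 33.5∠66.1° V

Step 1 — Convert each phasor to rectangular form:
  V1 = 8.01·(cos(-140.2°) + j·sin(-140.2°)) = -6.154 - j5.127 V
  V2 = 57.8·(cos(90.0°) + j·sin(90.0°)) = 0 + j57.8 V
  V3 = 33.5·(cos(66.1°) + j·sin(66.1°)) = 13.57 + j30.63 V
Step 2 — Sum components: V_total = 7.418 + j83.3 V.
Step 3 — Convert to polar: |V_total| = 83.63 V, ∠V_total = 84.9°.

V_total = 83.63∠84.9° V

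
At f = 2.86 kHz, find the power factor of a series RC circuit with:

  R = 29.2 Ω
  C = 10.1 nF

Step 1 — Angular frequency: ω = 2π·f = 2π·2860 = 1.797e+04 rad/s.
Step 2 — Component impedances:
  R: Z = R = 29.2 Ω
  C: Z = 1/(jωC) = -j/(ω·C) = 0 - j5510 Ω
Step 3 — Series combination: Z_total = R + C = 29.2 - j5510 Ω = 5510∠-89.7° Ω.
Step 4 — Power factor: PF = cos(φ) = Re(Z)/|Z| = 29.2/5509.8 = 0.0053.
Step 5 — Type: Im(Z) = -5510 ⇒ leading (phase φ = -89.7°).

PF = 0.0053 (leading, φ = -89.7°)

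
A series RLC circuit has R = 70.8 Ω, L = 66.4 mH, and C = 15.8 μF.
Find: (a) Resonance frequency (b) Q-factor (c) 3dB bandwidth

Step 1 — Resonance: ω₀ = 1/√(LC) = 1/√(0.0664·1.58e-05) = 976.3 rad/s.
Step 2 — f₀ = ω₀/(2π) = 155.4 Hz.
Step 3 — Series Q: Q = ω₀L/R = 976.3·0.0664/70.8 = 0.9156.
Step 4 — Bandwidth: Δω = ω₀/Q = 1066 rad/s; BW = Δω/(2π) = 169.7 Hz.

(a) f₀ = 155.4 Hz  (b) Q = 0.9156  (c) BW = 169.7 Hz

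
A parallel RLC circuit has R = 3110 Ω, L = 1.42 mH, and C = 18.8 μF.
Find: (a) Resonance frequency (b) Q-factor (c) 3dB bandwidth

Step 1 — Resonance: ω₀ = 1/√(LC) = 1/√(0.00142·1.88e-05) = 6120 rad/s.
Step 2 — f₀ = ω₀/(2π) = 974.1 Hz.
Step 3 — Parallel Q: Q = R/(ω₀L) = 3110/(6120·0.00142) = 357.8.
Step 4 — Bandwidth: Δω = ω₀/Q = 17.1 rad/s; BW = Δω/(2π) = 2.722 Hz.

(a) f₀ = 974.1 Hz  (b) Q = 357.8  (c) BW = 2.722 Hz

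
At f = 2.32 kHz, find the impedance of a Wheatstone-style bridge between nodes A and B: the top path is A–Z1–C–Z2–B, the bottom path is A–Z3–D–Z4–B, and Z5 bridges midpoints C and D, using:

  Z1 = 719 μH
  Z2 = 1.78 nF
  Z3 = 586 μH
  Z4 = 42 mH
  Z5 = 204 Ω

Step 1 — Angular frequency: ω = 2π·f = 2π·2320 = 1.458e+04 rad/s.
Step 2 — Component impedances:
  Z1: Z = jωL = j·1.458e+04·0.000719 = 0 + j10.48 Ω
  Z2: Z = 1/(jωC) = -j/(ω·C) = 0 - j3.854e+04 Ω
  Z3: Z = jωL = j·1.458e+04·0.000586 = 0 + j8.542 Ω
  Z4: Z = jωL = j·1.458e+04·0.042 = 0 + j612.2 Ω
  Z5: Z = R = 204 Ω
Step 3 — Bridge requires nodal analysis (the Z5 bridge couples midpoints C and D, so the two paths cannot be reduced to a simple series/parallel combination). Setting node B to ground and injecting 1 A at node A, the 3-node admittance system at A, C, D solves to V_A = Z_AB = 0.3809 + j630.9 Ω = 630.9∠90.0° Ω.

Z = 0.3809 + j630.9 Ω = 630.9∠90.0° Ω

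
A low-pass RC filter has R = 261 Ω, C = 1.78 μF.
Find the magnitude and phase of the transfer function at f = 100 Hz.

Step 1 — Angular frequency: ω = 2π·100 = 628.3 rad/s.
Step 2 — Transfer function: H(jω) = 1/(1 + jωRC).
Step 3 — Denominator: 1 + jωRC = 1 + j·628.3·261·1.78e-06 = 1 + j0.2919.
Step 4 — H = 0.9215 - j0.269.
Step 5 — Magnitude: |H| = 0.9599 (-0.4 dB); phase: φ = -16.3°.

|H| = 0.9599 (-0.4 dB), φ = -16.3°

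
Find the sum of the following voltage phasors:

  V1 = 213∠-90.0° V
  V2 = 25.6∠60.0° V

Step 1 — Convert each phasor to rectangular form:
  V1 = 213·(cos(-90.0°) + j·sin(-90.0°)) = 0 - j213 V
  V2 = 25.6·(cos(60.0°) + j·sin(60.0°)) = 12.8 + j22.17 V
Step 2 — Sum components: V_total = 12.8 - j190.8 V.
Step 3 — Convert to polar: |V_total| = 191.3 V, ∠V_total = -86.2°.

V_total = 191.3∠-86.2° V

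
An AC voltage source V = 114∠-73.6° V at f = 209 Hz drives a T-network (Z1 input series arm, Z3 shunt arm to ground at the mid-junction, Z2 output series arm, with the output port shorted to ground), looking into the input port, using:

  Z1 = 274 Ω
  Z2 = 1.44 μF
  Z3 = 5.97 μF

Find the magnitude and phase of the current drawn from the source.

Step 1 — Angular frequency: ω = 2π·f = 2π·209 = 1313 rad/s.
Step 2 — Component impedances:
  Z1: Z = R = 274 Ω
  Z2: Z = 1/(jωC) = -j/(ω·C) = 0 - j528.8 Ω
  Z3: Z = 1/(jωC) = -j/(ω·C) = 0 - j127.6 Ω
Step 3 — With the output port shorted to ground, the output series arm Z2 runs from the junction to ground; the shunt arm Z3 also runs from the junction to ground. They appear in parallel: Z3 || Z2 = 0 - j102.8 Ω.
Step 4 — Series with input arm Z1: Z_in = Z1 + (Z3 || Z2) = 274 - j102.8 Ω = 292.6∠-20.6° Ω.
Step 5 — Source phasor: V = 114∠-73.6° V = 32.19 - j109.4 V.
Step 6 — Ohm's law: I = V / Z_total = (32.19 - j109.4) / (274 - j102.8) = 0.2342 - j0.3113 A.
Step 7 — Convert to polar: |I| = 0.3896 A, ∠I = -53.0°.

I = 0.3896∠-53.0° A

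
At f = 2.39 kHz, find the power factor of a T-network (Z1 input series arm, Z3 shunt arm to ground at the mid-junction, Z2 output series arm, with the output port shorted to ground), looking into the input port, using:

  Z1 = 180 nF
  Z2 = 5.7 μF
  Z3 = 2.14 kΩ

Step 1 — Angular frequency: ω = 2π·f = 2π·2390 = 1.502e+04 rad/s.
Step 2 — Component impedances:
  Z1: Z = 1/(jωC) = -j/(ω·C) = 0 - j370 Ω
  Z2: Z = 1/(jωC) = -j/(ω·C) = 0 - j11.68 Ω
  Z3: Z = R = 2140 Ω
Step 3 — With the output port shorted to ground, the output series arm Z2 runs from the junction to ground; the shunt arm Z3 also runs from the junction to ground. They appear in parallel: Z3 || Z2 = 0.06378 - j11.68 Ω.
Step 4 — Series with input arm Z1: Z_in = Z1 + (Z3 || Z2) = 0.06378 - j381.6 Ω = 381.6∠-90.0° Ω.
Step 5 — Power factor: PF = cos(φ) = Re(Z)/|Z| = 0.06378/381.6 = 0.0001671.
Step 6 — Type: Im(Z) = -381.6 ⇒ leading (phase φ = -90.0°).

PF = 0.0001671 (leading, φ = -90.0°)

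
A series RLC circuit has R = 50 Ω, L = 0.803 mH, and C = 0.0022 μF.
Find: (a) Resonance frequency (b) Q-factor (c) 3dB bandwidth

Step 1 — Resonance condition Im(Z)=0 gives ω₀ = 1/√(LC).
Step 2 — ω₀ = 1/√(0.000803·2.2e-09) = 7.524e+05 rad/s.
Step 3 — f₀ = ω₀/(2π) = 1.197e+05 Hz.
Step 4 — Series Q: Q = ω₀L/R = 7.524e+05·0.000803/50 = 12.08.
Step 5 — 3dB bandwidth: Δω = ω₀/Q = 6.227e+04 rad/s; BW = Δω/(2π) = 9910 Hz.

(a) f₀ = 1.197e+05 Hz  (b) Q = 12.08  (c) BW = 9910 Hz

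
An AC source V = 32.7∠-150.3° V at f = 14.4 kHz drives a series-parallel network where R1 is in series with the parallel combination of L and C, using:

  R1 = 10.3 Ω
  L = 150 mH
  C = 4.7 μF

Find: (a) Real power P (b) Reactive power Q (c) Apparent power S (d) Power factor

Step 1 — Angular frequency: ω = 2π·f = 2π·1.44e+04 = 9.048e+04 rad/s.
Step 2 — Component impedances:
  R1: Z = R = 10.3 Ω
  L: Z = jωL = j·9.048e+04·0.15 = 0 + j1.357e+04 Ω
  C: Z = 1/(jωC) = -j/(ω·C) = 0 - j2.352 Ω
Step 3 — Parallel branch: L || C = 1/(1/L + 1/C) = 0 - j2.352 Ω.
Step 4 — Series with R1: Z_total = R1 + (L || C) = 10.3 - j2.352 Ω = 10.57∠-12.9° Ω.
Step 5 — Source phasor: V = 32.7∠-150.3° V = -28.4 - j16.2 V.
Step 6 — Current: I = V / Z = -2.28 - j2.094 A = 3.095∠-137.4° A.
Step 7 — Complex power: S = V·I* = 98.67 - j22.53 VA.
Step 8 — Real power: P = Re(S) = 98.67 W.
Step 9 — Reactive power: Q = Im(S) = -22.53 VAR.
Step 10 — Apparent power: |S| = 101.2 VA.
Step 11 — Power factor: PF = P/|S| = 0.9749 (leading).

(a) P = 98.67 W  (b) Q = -22.53 VAR  (c) S = 101.2 VA  (d) PF = 0.9749 (leading)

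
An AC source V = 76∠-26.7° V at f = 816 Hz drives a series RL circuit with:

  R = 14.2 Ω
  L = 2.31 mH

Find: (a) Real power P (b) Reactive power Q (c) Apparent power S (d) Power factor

Step 1 — Angular frequency: ω = 2π·f = 2π·816 = 5127 rad/s.
Step 2 — Component impedances:
  R: Z = R = 14.2 Ω
  L: Z = jωL = j·5127·0.00231 = 0 + j11.84 Ω
Step 3 — Series combination: Z_total = R + L = 14.2 + j11.84 Ω = 18.49∠39.8° Ω.
Step 4 — Source phasor: V = 76∠-26.7° V = 67.9 - j34.15 V.
Step 5 — Current: I = V / Z = 1.637 - j3.77 A = 4.11∠-66.5° A.
Step 6 — Complex power: S = V·I* = 239.9 + j200.1 VA.
Step 7 — Real power: P = Re(S) = 239.9 W.
Step 8 — Reactive power: Q = Im(S) = 200.1 VAR.
Step 9 — Apparent power: |S| = 312.4 VA.
Step 10 — Power factor: PF = P/|S| = 0.7679 (lagging).

(a) P = 239.9 W  (b) Q = 200.1 VAR  (c) S = 312.4 VA  (d) PF = 0.7679 (lagging)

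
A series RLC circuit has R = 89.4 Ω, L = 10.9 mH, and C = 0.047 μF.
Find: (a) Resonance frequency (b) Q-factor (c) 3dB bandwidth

Step 1 — Resonance: ω₀ = 1/√(LC) = 1/√(0.0109·4.7e-08) = 4.418e+04 rad/s.
Step 2 — f₀ = ω₀/(2π) = 7032 Hz.
Step 3 — Series Q: Q = ω₀L/R = 4.418e+04·0.0109/89.4 = 5.387.
Step 4 — Bandwidth: Δω = ω₀/Q = 8202 rad/s; BW = Δω/(2π) = 1305 Hz.

(a) f₀ = 7032 Hz  (b) Q = 5.387  (c) BW = 1305 Hz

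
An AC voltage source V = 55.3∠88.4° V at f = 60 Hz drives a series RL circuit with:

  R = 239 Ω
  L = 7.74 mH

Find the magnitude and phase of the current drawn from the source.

Step 1 — Angular frequency: ω = 2π·f = 2π·60 = 377 rad/s.
Step 2 — Component impedances:
  R: Z = R = 239 Ω
  L: Z = jωL = j·377·0.00774 = 0 + j2.918 Ω
Step 3 — Series combination: Z_total = R + L = 239 + j2.918 Ω = 239∠0.7° Ω.
Step 4 — Source phasor: V = 55.3∠88.4° V = 1.544 + j55.28 V.
Step 5 — Ohm's law: I = V / Z_total = (1.544 + j55.28) / (239 + j2.918) = 0.009283 + j0.2312 A.
Step 6 — Convert to polar: |I| = 0.2314 A, ∠I = 87.7°.

I = 0.2314∠87.7° A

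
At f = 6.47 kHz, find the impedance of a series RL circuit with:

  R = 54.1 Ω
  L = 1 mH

Step 1 — Angular frequency: ω = 2π·f = 2π·6470 = 4.065e+04 rad/s.
Step 2 — Component impedances:
  R: Z = R = 54.1 Ω
  L: Z = jωL = j·4.065e+04·0.001 = 0 + j40.65 Ω
Step 3 — Series combination: Z_total = R + L = 54.1 + j40.65 Ω = 67.67∠36.9° Ω.

Z = 54.1 + j40.65 Ω = 67.67∠36.9° Ω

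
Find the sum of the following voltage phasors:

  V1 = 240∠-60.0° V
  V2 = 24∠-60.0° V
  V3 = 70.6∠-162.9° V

Step 1 — Convert each phasor to rectangular form:
  V1 = 240·(cos(-60.0°) + j·sin(-60.0°)) = 120 - j207.8 V
  V2 = 24·(cos(-60.0°) + j·sin(-60.0°)) = 12 - j20.78 V
  V3 = 70.6·(cos(-162.9°) + j·sin(-162.9°)) = -67.48 - j20.76 V
Step 2 — Sum components: V_total = 64.52 - j249.4 V.
Step 3 — Convert to polar: |V_total| = 257.6 V, ∠V_total = -75.5°.

V_total = 257.6∠-75.5° V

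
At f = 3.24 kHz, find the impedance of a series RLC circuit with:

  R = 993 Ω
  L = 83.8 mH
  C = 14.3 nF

Step 1 — Angular frequency: ω = 2π·f = 2π·3240 = 2.036e+04 rad/s.
Step 2 — Component impedances:
  R: Z = R = 993 Ω
  L: Z = jωL = j·2.036e+04·0.0838 = 0 + j1706 Ω
  C: Z = 1/(jωC) = -j/(ω·C) = 0 - j3435 Ω
Step 3 — Series combination: Z_total = R + L + C = 993 - j1729 Ω = 1994∠-60.1° Ω.

Z = 993 - j1729 Ω = 1994∠-60.1° Ω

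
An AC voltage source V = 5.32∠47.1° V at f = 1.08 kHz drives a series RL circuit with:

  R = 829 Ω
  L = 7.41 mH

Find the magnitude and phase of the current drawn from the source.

Step 1 — Angular frequency: ω = 2π·f = 2π·1080 = 6786 rad/s.
Step 2 — Component impedances:
  R: Z = R = 829 Ω
  L: Z = jωL = j·6786·0.00741 = 0 + j50.28 Ω
Step 3 — Series combination: Z_total = R + L = 829 + j50.28 Ω = 830.5∠3.5° Ω.
Step 4 — Source phasor: V = 5.32∠47.1° V = 3.621 + j3.897 V.
Step 5 — Ohm's law: I = V / Z_total = (3.621 + j3.897) / (829 + j50.28) = 0.004637 + j0.00442 A.
Step 6 — Convert to polar: |I| = 0.006406 A, ∠I = 43.6°.

I = 0.006406∠43.6° A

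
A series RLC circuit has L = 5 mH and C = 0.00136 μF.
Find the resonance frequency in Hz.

Step 1 — Resonance condition Im(Z)=0 gives ω₀ = 1/√(LC).
Step 2 — ω₀ = 1/√(0.005·1.36e-09) = 3.835e+05 rad/s.
Step 3 — f₀ = ω₀/(2π) = 6.103e+04 Hz.

f₀ = 6.103e+04 Hz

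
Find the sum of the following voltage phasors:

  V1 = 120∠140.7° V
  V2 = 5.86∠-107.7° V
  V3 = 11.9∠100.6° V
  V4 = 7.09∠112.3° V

Step 1 — Convert each phasor to rectangular form:
  V1 = 120·(cos(140.7°) + j·sin(140.7°)) = -92.86 + j76.01 V
  V2 = 5.86·(cos(-107.7°) + j·sin(-107.7°)) = -1.782 - j5.583 V
  V3 = 11.9·(cos(100.6°) + j·sin(100.6°)) = -2.189 + j11.7 V
  V4 = 7.09·(cos(112.3°) + j·sin(112.3°)) = -2.69 + j6.56 V
Step 2 — Sum components: V_total = -99.52 + j88.68 V.
Step 3 — Convert to polar: |V_total| = 133.3 V, ∠V_total = 138.3°.

V_total = 133.3∠138.3° V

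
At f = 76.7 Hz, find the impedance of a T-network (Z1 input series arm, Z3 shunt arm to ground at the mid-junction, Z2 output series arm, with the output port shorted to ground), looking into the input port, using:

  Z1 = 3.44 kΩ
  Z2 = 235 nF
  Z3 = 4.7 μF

Step 1 — Angular frequency: ω = 2π·f = 2π·76.7 = 481.9 rad/s.
Step 2 — Component impedances:
  Z1: Z = R = 3440 Ω
  Z2: Z = 1/(jωC) = -j/(ω·C) = 0 - j8830 Ω
  Z3: Z = 1/(jωC) = -j/(ω·C) = 0 - j441.5 Ω
Step 3 — With the output port shorted to ground, the output series arm Z2 runs from the junction to ground; the shunt arm Z3 also runs from the junction to ground. They appear in parallel: Z3 || Z2 = 0 - j420.5 Ω.
Step 4 — Series with input arm Z1: Z_in = Z1 + (Z3 || Z2) = 3440 - j420.5 Ω = 3466∠-7.0° Ω.

Z = 3440 - j420.5 Ω = 3466∠-7.0° Ω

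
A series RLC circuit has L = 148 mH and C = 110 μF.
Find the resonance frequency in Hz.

Step 1 — Resonance condition Im(Z)=0 gives ω₀ = 1/√(LC).
Step 2 — ω₀ = 1/√(0.148·0.00011) = 247.8 rad/s.
Step 3 — f₀ = ω₀/(2π) = 39.45 Hz.

f₀ = 39.45 Hz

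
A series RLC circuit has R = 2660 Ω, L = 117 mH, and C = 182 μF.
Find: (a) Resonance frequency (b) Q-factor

Step 1 — Resonance condition Im(Z)=0 gives ω₀ = 1/√(LC).
Step 2 — ω₀ = 1/√(0.117·0.000182) = 216.7 rad/s.
Step 3 — f₀ = ω₀/(2π) = 34.49 Hz.
Step 4 — Series Q: Q = ω₀L/R = 216.7·0.117/2660 = 0.009532.

(a) f₀ = 34.49 Hz  (b) Q = 0.009532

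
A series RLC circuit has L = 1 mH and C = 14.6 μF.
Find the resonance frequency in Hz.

Step 1 — Resonance condition Im(Z)=0 gives ω₀ = 1/√(LC).
Step 2 — ω₀ = 1/√(0.001·1.46e-05) = 8276 rad/s.
Step 3 — f₀ = ω₀/(2π) = 1317 Hz.

f₀ = 1317 Hz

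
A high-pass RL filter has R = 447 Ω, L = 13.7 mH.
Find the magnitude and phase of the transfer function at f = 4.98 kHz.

Step 1 — Angular frequency: ω = 2π·4980 = 3.129e+04 rad/s.
Step 2 — Transfer function: H(jω) = jωL/(R + jωL).
Step 3 — Numerator jωL = j·428.7; denominator R + jωL = 447 + j428.7.
Step 4 — H = 0.4791 + j0.4996.
Step 5 — Magnitude: |H| = 0.6922 (-3.2 dB); phase: φ = 46.2°.

|H| = 0.6922 (-3.2 dB), φ = 46.2°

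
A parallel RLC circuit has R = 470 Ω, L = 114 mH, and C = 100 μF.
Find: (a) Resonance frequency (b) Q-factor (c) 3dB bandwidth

Step 1 — Resonance: ω₀ = 1/√(LC) = 1/√(0.114·0.0001) = 296.2 rad/s.
Step 2 — f₀ = ω₀/(2π) = 47.14 Hz.
Step 3 — Parallel Q: Q = R/(ω₀L) = 470/(296.2·0.114) = 13.92.
Step 4 — Bandwidth: Δω = ω₀/Q = 21.28 rad/s; BW = Δω/(2π) = 3.386 Hz.

(a) f₀ = 47.14 Hz  (b) Q = 13.92  (c) BW = 3.386 Hz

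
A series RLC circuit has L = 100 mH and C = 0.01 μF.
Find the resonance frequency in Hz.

Step 1 — Resonance condition Im(Z)=0 gives ω₀ = 1/√(LC).
Step 2 — ω₀ = 1/√(0.1·1e-08) = 3.162e+04 rad/s.
Step 3 — f₀ = ω₀/(2π) = 5033 Hz.

f₀ = 5033 Hz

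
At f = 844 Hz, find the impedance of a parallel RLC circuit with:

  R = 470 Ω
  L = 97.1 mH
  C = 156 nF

Step 1 — Angular frequency: ω = 2π·f = 2π·844 = 5303 rad/s.
Step 2 — Component impedances:
  R: Z = R = 470 Ω
  L: Z = jωL = j·5303·0.0971 = 0 + j514.9 Ω
  C: Z = 1/(jωC) = -j/(ω·C) = 0 - j1209 Ω
Step 3 — Parallel combination: 1/Z_total = 1/R + 1/L + 1/C; Z_total = 368.8 + j193.2 Ω = 416.3∠27.7° Ω.

Z = 368.8 + j193.2 Ω = 416.3∠27.7° Ω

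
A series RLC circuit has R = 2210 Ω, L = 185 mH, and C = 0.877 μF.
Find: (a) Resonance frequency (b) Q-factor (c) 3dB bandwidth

Step 1 — Resonance: ω₀ = 1/√(LC) = 1/√(0.185·8.77e-07) = 2483 rad/s.
Step 2 — f₀ = ω₀/(2π) = 395.1 Hz.
Step 3 — Series Q: Q = ω₀L/R = 2483·0.185/2210 = 0.2078.
Step 4 — Bandwidth: Δω = ω₀/Q = 1.195e+04 rad/s; BW = Δω/(2π) = 1901 Hz.

(a) f₀ = 395.1 Hz  (b) Q = 0.2078  (c) BW = 1901 Hz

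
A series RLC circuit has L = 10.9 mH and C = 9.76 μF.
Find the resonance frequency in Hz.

Step 1 — Resonance condition Im(Z)=0 gives ω₀ = 1/√(LC).
Step 2 — ω₀ = 1/√(0.0109·9.76e-06) = 3066 rad/s.
Step 3 — f₀ = ω₀/(2π) = 488 Hz.

f₀ = 488 Hz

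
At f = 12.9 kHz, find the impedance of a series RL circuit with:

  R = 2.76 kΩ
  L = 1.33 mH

Step 1 — Angular frequency: ω = 2π·f = 2π·1.29e+04 = 8.105e+04 rad/s.
Step 2 — Component impedances:
  R: Z = R = 2760 Ω
  L: Z = jωL = j·8.105e+04·0.00133 = 0 + j107.8 Ω
Step 3 — Series combination: Z_total = R + L = 2760 + j107.8 Ω = 2762∠2.2° Ω.

Z = 2760 + j107.8 Ω = 2762∠2.2° Ω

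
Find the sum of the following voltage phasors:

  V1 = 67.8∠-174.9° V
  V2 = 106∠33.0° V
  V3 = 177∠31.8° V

Step 1 — Convert each phasor to rectangular form:
  V1 = 67.8·(cos(-174.9°) + j·sin(-174.9°)) = -67.53 - j6.027 V
  V2 = 106·(cos(33.0°) + j·sin(33.0°)) = 88.9 + j57.73 V
  V3 = 177·(cos(31.8°) + j·sin(31.8°)) = 150.4 + j93.27 V
Step 2 — Sum components: V_total = 171.8 + j145 V.
Step 3 — Convert to polar: |V_total| = 224.8 V, ∠V_total = 40.2°.

V_total = 224.8∠40.2° V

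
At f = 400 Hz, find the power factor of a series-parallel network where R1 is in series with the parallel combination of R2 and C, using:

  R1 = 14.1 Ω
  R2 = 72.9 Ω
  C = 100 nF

Step 1 — Angular frequency: ω = 2π·f = 2π·400 = 2513 rad/s.
Step 2 — Component impedances:
  R1: Z = R = 14.1 Ω
  R2: Z = R = 72.9 Ω
  C: Z = 1/(jωC) = -j/(ω·C) = 0 - j3979 Ω
Step 3 — Parallel branch: R2 || C = 1/(1/R2 + 1/C) = 72.88 - j1.335 Ω.
Step 4 — Series with R1: Z_total = R1 + (R2 || C) = 86.98 - j1.335 Ω = 86.99∠-0.9° Ω.
Step 5 — Power factor: PF = cos(φ) = Re(Z)/|Z| = 86.98/86.99 = 0.9999.
Step 6 — Type: Im(Z) = -1.335 ⇒ leading (phase φ = -0.9°).

PF = 0.9999 (leading, φ = -0.9°)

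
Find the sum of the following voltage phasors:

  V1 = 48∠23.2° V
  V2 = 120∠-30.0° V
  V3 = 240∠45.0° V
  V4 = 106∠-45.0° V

Step 1 — Convert each phasor to rectangular form:
  V1 = 48·(cos(23.2°) + j·sin(23.2°)) = 44.12 + j18.91 V
  V2 = 120·(cos(-30.0°) + j·sin(-30.0°)) = 103.9 - j60 V
  V3 = 240·(cos(45.0°) + j·sin(45.0°)) = 169.7 + j169.7 V
  V4 = 106·(cos(-45.0°) + j·sin(-45.0°)) = 74.95 - j74.95 V
Step 2 — Sum components: V_total = 392.7 + j53.66 V.
Step 3 — Convert to polar: |V_total| = 396.3 V, ∠V_total = 7.8°.

V_total = 396.3∠7.8° V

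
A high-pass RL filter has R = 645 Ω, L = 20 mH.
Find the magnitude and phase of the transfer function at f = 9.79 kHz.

Step 1 — Angular frequency: ω = 2π·9790 = 6.151e+04 rad/s.
Step 2 — Transfer function: H(jω) = jωL/(R + jωL).
Step 3 — Numerator jωL = j·1230; denominator R + jωL = 645 + j1230.
Step 4 — H = 0.7844 + j0.4112.
Step 5 — Magnitude: |H| = 0.8857 (-1.1 dB); phase: φ = 27.7°.

|H| = 0.8857 (-1.1 dB), φ = 27.7°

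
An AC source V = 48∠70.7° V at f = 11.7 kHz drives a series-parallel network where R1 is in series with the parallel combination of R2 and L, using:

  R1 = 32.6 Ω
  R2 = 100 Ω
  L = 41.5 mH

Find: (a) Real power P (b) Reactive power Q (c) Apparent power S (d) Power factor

Step 1 — Angular frequency: ω = 2π·f = 2π·1.17e+04 = 7.351e+04 rad/s.
Step 2 — Component impedances:
  R1: Z = R = 32.6 Ω
  R2: Z = R = 100 Ω
  L: Z = jωL = j·7.351e+04·0.0415 = 0 + j3051 Ω
Step 3 — Parallel branch: R2 || L = 1/(1/R2 + 1/L) = 99.89 + j3.274 Ω.
Step 4 — Series with R1: Z_total = R1 + (R2 || L) = 132.5 + j3.274 Ω = 132.5∠1.4° Ω.
Step 5 — Source phasor: V = 48∠70.7° V = 15.86 + j45.3 V.
Step 6 — Current: I = V / Z = 0.1281 + j0.3388 A = 0.3622∠69.3° A.
Step 7 — Complex power: S = V·I* = 17.38 + j0.4295 VA.
Step 8 — Real power: P = Re(S) = 17.38 W.
Step 9 — Reactive power: Q = Im(S) = 0.4295 VAR.
Step 10 — Apparent power: |S| = 17.38 VA.
Step 11 — Power factor: PF = P/|S| = 0.9997 (lagging).

(a) P = 17.38 W  (b) Q = 0.4295 VAR  (c) S = 17.38 VA  (d) PF = 0.9997 (lagging)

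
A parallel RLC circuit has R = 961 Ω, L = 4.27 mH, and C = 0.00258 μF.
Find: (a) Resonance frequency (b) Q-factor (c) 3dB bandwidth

Step 1 — Resonance: ω₀ = 1/√(LC) = 1/√(0.00427·2.58e-09) = 3.013e+05 rad/s.
Step 2 — f₀ = ω₀/(2π) = 4.795e+04 Hz.
Step 3 — Parallel Q: Q = R/(ω₀L) = 961/(3.013e+05·0.00427) = 0.747.
Step 4 — Bandwidth: Δω = ω₀/Q = 4.033e+05 rad/s; BW = Δω/(2π) = 6.419e+04 Hz.

(a) f₀ = 4.795e+04 Hz  (b) Q = 0.747  (c) BW = 6.419e+04 Hz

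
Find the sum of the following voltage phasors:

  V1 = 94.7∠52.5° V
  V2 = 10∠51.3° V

Step 1 — Convert each phasor to rectangular form:
  V1 = 94.7·(cos(52.5°) + j·sin(52.5°)) = 57.65 + j75.13 V
  V2 = 10·(cos(51.3°) + j·sin(51.3°)) = 6.252 + j7.804 V
Step 2 — Sum components: V_total = 63.9 + j82.93 V.
Step 3 — Convert to polar: |V_total| = 104.7 V, ∠V_total = 52.4°.

V_total = 104.7∠52.4° V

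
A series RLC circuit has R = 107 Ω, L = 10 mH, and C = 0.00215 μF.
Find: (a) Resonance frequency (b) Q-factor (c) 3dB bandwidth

Step 1 — Resonance: ω₀ = 1/√(LC) = 1/√(0.01·2.15e-09) = 2.157e+05 rad/s.
Step 2 — f₀ = ω₀/(2π) = 3.432e+04 Hz.
Step 3 — Series Q: Q = ω₀L/R = 2.157e+05·0.01/107 = 20.16.
Step 4 — Bandwidth: Δω = ω₀/Q = 1.07e+04 rad/s; BW = Δω/(2π) = 1703 Hz.

(a) f₀ = 3.432e+04 Hz  (b) Q = 20.16  (c) BW = 1703 Hz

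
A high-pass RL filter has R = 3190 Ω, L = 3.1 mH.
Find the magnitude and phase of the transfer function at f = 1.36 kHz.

Step 1 — Angular frequency: ω = 2π·1360 = 8545 rad/s.
Step 2 — Transfer function: H(jω) = jωL/(R + jωL).
Step 3 — Numerator jωL = j·26.49; denominator R + jωL = 3190 + j26.49.
Step 4 — H = 6.895e-05 + j0.008303.
Step 5 — Magnitude: |H| = 0.008304 (-41.6 dB); phase: φ = 89.5°.

|H| = 0.008304 (-41.6 dB), φ = 89.5°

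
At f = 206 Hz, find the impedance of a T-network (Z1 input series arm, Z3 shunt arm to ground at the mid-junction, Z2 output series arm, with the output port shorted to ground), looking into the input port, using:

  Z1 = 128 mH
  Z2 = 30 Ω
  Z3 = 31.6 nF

Step 1 — Angular frequency: ω = 2π·f = 2π·206 = 1294 rad/s.
Step 2 — Component impedances:
  Z1: Z = jωL = j·1294·0.128 = 0 + j165.7 Ω
  Z2: Z = R = 30 Ω
  Z3: Z = 1/(jωC) = -j/(ω·C) = 0 - j2.445e+04 Ω
Step 3 — With the output port shorted to ground, the output series arm Z2 runs from the junction to ground; the shunt arm Z3 also runs from the junction to ground. They appear in parallel: Z3 || Z2 = 30 - j0.03681 Ω.
Step 4 — Series with input arm Z1: Z_in = Z1 + (Z3 || Z2) = 30 + j165.6 Ω = 168.3∠79.7° Ω.

Z = 30 + j165.6 Ω = 168.3∠79.7° Ω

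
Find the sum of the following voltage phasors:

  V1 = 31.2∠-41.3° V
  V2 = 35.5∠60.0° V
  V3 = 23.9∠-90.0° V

Step 1 — Convert each phasor to rectangular form:
  V1 = 31.2·(cos(-41.3°) + j·sin(-41.3°)) = 23.44 - j20.59 V
  V2 = 35.5·(cos(60.0°) + j·sin(60.0°)) = 17.75 + j30.74 V
  V3 = 23.9·(cos(-90.0°) + j·sin(-90.0°)) = 0 - j23.9 V
Step 2 — Sum components: V_total = 41.19 - j13.75 V.
Step 3 — Convert to polar: |V_total| = 43.42 V, ∠V_total = -18.5°.

V_total = 43.42∠-18.5° V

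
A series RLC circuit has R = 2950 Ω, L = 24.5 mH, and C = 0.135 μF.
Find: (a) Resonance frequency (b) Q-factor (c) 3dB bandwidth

Step 1 — Resonance: ω₀ = 1/√(LC) = 1/√(0.0245·1.35e-07) = 1.739e+04 rad/s.
Step 2 — f₀ = ω₀/(2π) = 2767 Hz.
Step 3 — Series Q: Q = ω₀L/R = 1.739e+04·0.0245/2950 = 0.1444.
Step 4 — Bandwidth: Δω = ω₀/Q = 1.204e+05 rad/s; BW = Δω/(2π) = 1.916e+04 Hz.

(a) f₀ = 2767 Hz  (b) Q = 0.1444  (c) BW = 1.916e+04 Hz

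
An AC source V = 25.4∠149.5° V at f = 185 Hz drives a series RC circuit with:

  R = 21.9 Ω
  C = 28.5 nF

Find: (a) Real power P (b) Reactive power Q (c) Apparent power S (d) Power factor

Step 1 — Angular frequency: ω = 2π·f = 2π·185 = 1162 rad/s.
Step 2 — Component impedances:
  R: Z = R = 21.9 Ω
  C: Z = 1/(jωC) = -j/(ω·C) = 0 - j3.019e+04 Ω
Step 3 — Series combination: Z_total = R + C = 21.9 - j3.019e+04 Ω = 3.019e+04∠-90.0° Ω.
Step 4 — Source phasor: V = 25.4∠149.5° V = -21.89 + j12.89 V.
Step 5 — Current: I = V / Z = -0.0004276 - j0.0007247 A = 0.0008415∠-120.5° A.
Step 6 — Complex power: S = V·I* = 1.551e-05 - j0.02137 VA.
Step 7 — Real power: P = Re(S) = 1.551e-05 W.
Step 8 — Reactive power: Q = Im(S) = -0.02137 VAR.
Step 9 — Apparent power: |S| = 0.02137 VA.
Step 10 — Power factor: PF = P/|S| = 0.0007255 (leading).

(a) P = 1.551e-05 W  (b) Q = -0.02137 VAR  (c) S = 0.02137 VA  (d) PF = 0.0007255 (leading)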